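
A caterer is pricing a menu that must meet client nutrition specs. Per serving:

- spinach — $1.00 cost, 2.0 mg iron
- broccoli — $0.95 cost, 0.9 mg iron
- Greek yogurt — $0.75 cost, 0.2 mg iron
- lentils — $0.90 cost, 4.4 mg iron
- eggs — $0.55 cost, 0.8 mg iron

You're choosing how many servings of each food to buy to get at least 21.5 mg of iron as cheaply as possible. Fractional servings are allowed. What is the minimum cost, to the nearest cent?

Cost per mg of iron: lentils $0.2045, spinach $0.5000, eggs $0.6875, broccoli $1.0556, Greek yogurt $3.7500.
With no serving limits, use only lentils: 21.5 mg / 4.4 mg = 4.886 servings × $0.90 = $4.40.

$4.40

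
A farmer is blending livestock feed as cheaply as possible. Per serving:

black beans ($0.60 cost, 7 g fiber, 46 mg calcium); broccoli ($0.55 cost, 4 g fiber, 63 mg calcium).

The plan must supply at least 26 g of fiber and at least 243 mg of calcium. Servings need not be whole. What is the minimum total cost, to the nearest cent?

An LP optimum is at a vertex; with two nutrient constraints at most two foods are used. Check each candidate.
black beans only: max(26/7, 243/46) = 5.283 servings → $3.17.
broccoli only: max(26/4, 243/63) = 6.5 servings → $3.58.
black beans + broccoli with both tight: 2.591 servings and 1.965 servings → $2.64.
So the least-cost plan costs $2.64.

$2.64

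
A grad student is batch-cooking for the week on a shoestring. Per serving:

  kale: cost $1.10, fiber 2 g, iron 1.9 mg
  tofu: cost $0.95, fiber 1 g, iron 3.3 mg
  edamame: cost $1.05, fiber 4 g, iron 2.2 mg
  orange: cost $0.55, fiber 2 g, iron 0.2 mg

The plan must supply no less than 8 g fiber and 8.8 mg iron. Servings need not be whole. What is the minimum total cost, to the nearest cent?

A basic optimal solution has at most two foods positive. Try each food alone and each pair with both targets met exactly.
kale only: max(8/2, 8.8/1.9) = 4.632 servings → $5.09.
tofu only: max(8/1, 8.8/3.3) = 8 servings → $7.60.
edamame only: max(8/4, 8.8/2.2) = 4 servings → $4.20.
orange only: max(8/2, 8.8/0.2) = 44 servings → $24.20.
kale + tofu with both tight: 3.745 servings and 0.5106 servings → $4.60.
kale + edamame: the both-tight solution has a negative serving — not a feasible corner.
kale + orange with both targets exact would need a negative amount; discard.
tofu + edamame with both tight: 1.6 servings and 1.6 servings → $3.20.
tofu + orange with both tight: 2.5 servings and 2.75 servings → $3.89.
edamame + orange with both targets exact would need a negative amount; discard.
The minimum over all feasible corners is $3.20.

$3.20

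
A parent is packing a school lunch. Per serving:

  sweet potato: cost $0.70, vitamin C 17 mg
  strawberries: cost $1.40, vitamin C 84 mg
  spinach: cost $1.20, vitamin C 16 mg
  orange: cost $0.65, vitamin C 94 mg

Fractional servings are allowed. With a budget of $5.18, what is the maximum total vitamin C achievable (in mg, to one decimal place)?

Vitamin C per dollar: orange 144.6, strawberries 60, sweet potato 24.29, spinach 13.33.
With no serving limits, spend the whole cost allowance on orange: $5.18 / $0.65 × 94 mg = 749.1 mg.

749.1 mg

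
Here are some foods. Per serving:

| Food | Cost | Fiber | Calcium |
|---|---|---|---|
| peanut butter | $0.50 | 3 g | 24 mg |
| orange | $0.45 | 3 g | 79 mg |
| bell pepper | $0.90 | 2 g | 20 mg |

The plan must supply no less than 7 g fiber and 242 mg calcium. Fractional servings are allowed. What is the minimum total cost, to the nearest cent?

This is a tiny linear program; its minimum lies at a vertex of the feasible set. List the vertices and price them.
peanut butter only: max(7/3, 242/24) = 10.08 servings → $5.04.
orange only: max(7/3, 242/79) = 3.063 servings → $1.38.
bell pepper only: max(7/2, 242/20) = 12.1 servings → $10.89.
peanut butter + orange with both targets exact would need a negative amount; discard.
peanut butter + bell pepper: intersection lies outside the first quadrant.
orange + bell pepper with both targets exact would need a negative amount; discard.
So the least-cost plan costs $1.38.

$1.38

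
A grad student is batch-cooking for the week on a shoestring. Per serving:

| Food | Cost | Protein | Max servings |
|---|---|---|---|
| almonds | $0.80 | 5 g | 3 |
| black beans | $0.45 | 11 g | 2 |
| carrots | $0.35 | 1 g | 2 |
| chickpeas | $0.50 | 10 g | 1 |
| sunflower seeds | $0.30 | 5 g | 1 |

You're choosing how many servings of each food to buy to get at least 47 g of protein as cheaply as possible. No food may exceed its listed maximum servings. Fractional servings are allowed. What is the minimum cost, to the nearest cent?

Cost per g of protein: black beans $0.0409, chickpeas $0.0500, sunflower seeds $0.0600, almonds $0.1600, carrots $0.3500.
Take 2 servings of black beans: +22.0 g protein for $0.90 (total $0.90, still need 25.0 g).
Take 1 serving of chickpeas: +10.0 g protein for $0.50 (total $1.40, still need 15.0 g).
Take 1 serving of sunflower seeds: +5.0 g protein for $0.30 (total $1.70, still need 10.0 g).
Take 2 servings of almonds: +10.0 g protein for $1.60 (total $3.30, still need 0.0 g).
Filling from the cheapest source first is optimal under one linear minimum: $3.30.

$3.30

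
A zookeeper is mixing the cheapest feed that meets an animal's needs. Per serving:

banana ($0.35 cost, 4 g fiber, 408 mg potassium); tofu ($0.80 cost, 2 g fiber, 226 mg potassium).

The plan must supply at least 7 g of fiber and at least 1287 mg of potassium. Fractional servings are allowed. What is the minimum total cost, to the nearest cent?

The cheapest plan sits at a corner of the feasible region — with two constraints it uses at most two foods.
banana only: max(7/4, 1287/408) = 3.154 servings → $1.10.
tofu only: max(7/2, 1287/226) = 5.695 servings → $4.56.
banana + tofu: the both-tight solution has a negative serving — not a feasible corner.
Cheapest feasible corner: $1.10.

$1.10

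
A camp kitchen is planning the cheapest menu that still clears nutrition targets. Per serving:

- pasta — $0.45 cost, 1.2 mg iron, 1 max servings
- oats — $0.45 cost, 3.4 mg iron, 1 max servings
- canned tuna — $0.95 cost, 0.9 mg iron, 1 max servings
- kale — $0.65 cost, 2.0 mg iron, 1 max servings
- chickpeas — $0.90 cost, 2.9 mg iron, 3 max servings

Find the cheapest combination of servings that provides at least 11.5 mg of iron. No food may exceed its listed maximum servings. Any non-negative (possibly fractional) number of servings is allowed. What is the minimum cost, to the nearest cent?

$2.96

Cost per mg of iron: oats $0.1324, chickpeas $0.3103, kale $0.3250, pasta $0.3750, canned tuna $1.0556.
Take 1 serving of oats: +3.4 mg iron for $0.45 (total $0.45, still need 8.1 mg).
Take 2.793 servings of chickpeas: +8.1 mg iron for $2.51 (total $2.96, still need 0.0 mg).
Filling from the cheapest source first is optimal under one linear minimum: $2.96.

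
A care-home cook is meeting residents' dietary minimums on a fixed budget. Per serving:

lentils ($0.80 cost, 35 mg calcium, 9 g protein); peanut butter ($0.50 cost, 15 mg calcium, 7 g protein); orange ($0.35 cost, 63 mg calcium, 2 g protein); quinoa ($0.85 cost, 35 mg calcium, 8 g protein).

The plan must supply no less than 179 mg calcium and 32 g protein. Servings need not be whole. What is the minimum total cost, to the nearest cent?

This is a tiny linear program; its minimum lies at a vertex of the feasible set. List the vertices and price them.
lentils only: max(179/35, 32/9) = 5.114 servings → $4.09.
peanut butter only: max(179/15, 32/7) = 11.93 servings → $5.97.
orange only: max(179/63, 32/2) = 16 servings → $5.60.
quinoa only: max(179/35, 32/8) = 5.114 servings → $4.35.
lentils + peanut butter: the both-tight solution has a negative serving — not a feasible corner.
lentils + orange with both tight: 3.336 servings and 0.9879 servings → $3.01.
lentils + quinoa: intersection lies outside the first quadrant.
peanut butter + orange with both tight: 4.034 servings and 1.881 servings → $2.68.
peanut butter + quinoa: intersection lies outside the first quadrant.
orange + quinoa with both tight: 0.7189 servings and 3.82 servings → $3.50.
Cheapest feasible corner: $2.68.

$2.68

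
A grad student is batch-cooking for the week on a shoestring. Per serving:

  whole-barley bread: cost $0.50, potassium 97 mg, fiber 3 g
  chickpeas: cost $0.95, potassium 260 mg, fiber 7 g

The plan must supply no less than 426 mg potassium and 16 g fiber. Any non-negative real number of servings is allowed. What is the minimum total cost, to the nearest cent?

$2.17

This is a tiny linear program; its minimum lies at a vertex of the feasible set. List the vertices and price them.
whole-barley bread only: max(426/97, 16/3) = 5.333 servings → $2.67.
chickpeas only: max(426/260, 16/7) = 2.286 servings → $2.17.
whole-barley bread + chickpeas: intersection lies outside the first quadrant.
Cheapest feasible corner: $2.17.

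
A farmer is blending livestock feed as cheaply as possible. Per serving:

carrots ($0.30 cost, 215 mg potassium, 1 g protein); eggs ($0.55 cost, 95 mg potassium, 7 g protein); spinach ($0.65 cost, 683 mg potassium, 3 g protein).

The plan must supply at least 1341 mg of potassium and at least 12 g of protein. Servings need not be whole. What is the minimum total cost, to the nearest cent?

carrots only: max(1341/215, 12/1) = 12 servings → $3.60.
eggs only: max(1341/95, 12/7) = 14.12 servings → $7.76.
spinach only: max(1341/683, 12/3) = 4 servings → $2.60.
carrots + eggs with both tight: 5.849 servings and 0.8787 servings → $2.24.
carrots + spinach: the both-tight solution has a negative serving — not a feasible corner.
eggs + spinach with both tight: 0.9282 servings and 1.834 servings → $1.70.
Cheapest feasible corner: $1.70.

$1.70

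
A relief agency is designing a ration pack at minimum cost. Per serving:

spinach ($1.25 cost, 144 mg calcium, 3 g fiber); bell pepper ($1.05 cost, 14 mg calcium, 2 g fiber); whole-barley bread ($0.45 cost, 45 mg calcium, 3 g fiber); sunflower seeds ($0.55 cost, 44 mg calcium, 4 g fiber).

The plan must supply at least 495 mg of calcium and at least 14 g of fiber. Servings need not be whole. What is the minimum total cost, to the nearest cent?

$4.40

For a min-cost LP with two ≥-constraints, a basic feasible solution has at most two positive variables.
spinach only: max(495/144, 14/3) = 4.667 servings → $5.83.
bell pepper only: max(495/14, 14/2) = 35.36 servings → $37.12.
whole-barley bread only: max(495/45, 14/3) = 11 servings → $4.95.
sunflower seeds only: max(495/44, 14/4) = 11.25 servings → $6.19.
spinach + bell pepper with both tight: 3.228 servings and 2.159 servings → $6.30.
spinach + whole-barley bread with both tight: 2.879 servings and 1.788 servings → $4.40.
spinach + sunflower seeds with both tight: 3.072 servings and 1.196 servings → $4.50.
bell pepper + whole-barley bread with both targets exact would need a negative amount; discard.
bell pepper + sunflower seeds: intersection lies outside the first quadrant.
whole-barley bread + sunflower seeds: intersection lies outside the first quadrant.
The minimum over all feasible corners is $4.40.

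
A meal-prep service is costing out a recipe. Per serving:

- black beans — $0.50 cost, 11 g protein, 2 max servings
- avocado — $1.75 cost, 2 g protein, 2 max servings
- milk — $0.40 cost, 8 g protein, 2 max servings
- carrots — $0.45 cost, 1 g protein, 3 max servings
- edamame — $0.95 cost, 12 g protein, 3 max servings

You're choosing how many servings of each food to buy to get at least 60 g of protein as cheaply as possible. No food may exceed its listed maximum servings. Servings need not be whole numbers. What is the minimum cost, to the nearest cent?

Cost per g of protein: black beans $0.0455, milk $0.0500, edamame $0.0792, carrots $0.4500, avocado $0.8750.
Take 2 servings of black beans: +22.0 g protein for $1.00 (total $1.00, still need 38.0 g).
Take 2 servings of milk: +16.0 g protein for $0.80 (total $1.80, still need 22.0 g).
Take 1.833 servings of edamame: +22.0 g protein for $1.74 (total $3.54, still need 0.0 g).
Greedy by cheapest-per-g is optimal for a single linear constraint, so the minimum cost is $3.54.

$3.54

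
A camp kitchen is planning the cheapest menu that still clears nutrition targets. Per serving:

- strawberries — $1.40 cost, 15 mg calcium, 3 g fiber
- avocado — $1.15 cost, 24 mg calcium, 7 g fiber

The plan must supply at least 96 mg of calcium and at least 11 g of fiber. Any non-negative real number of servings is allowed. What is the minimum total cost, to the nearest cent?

$4.60

This is a tiny linear program; its minimum lies at a vertex of the feasible set. List the vertices and price them.
strawberries only: max(96/15, 11/3) = 6.4 servings → $8.96.
avocado only: max(96/24, 11/7) = 4 servings → $4.60.
strawberries + avocado: intersection lies outside the first quadrant.
The minimum over all feasible corners is $4.60.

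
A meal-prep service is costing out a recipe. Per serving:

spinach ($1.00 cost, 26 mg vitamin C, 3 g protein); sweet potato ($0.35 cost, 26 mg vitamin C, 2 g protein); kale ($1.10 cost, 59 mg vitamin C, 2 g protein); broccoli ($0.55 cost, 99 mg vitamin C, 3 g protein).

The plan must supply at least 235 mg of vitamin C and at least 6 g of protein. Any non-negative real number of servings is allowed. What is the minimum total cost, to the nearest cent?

$1.31

Two binding constraints pin down two serving amounts, so the optimal mix uses at most two foods. The candidates are each food alone (scaled to the tighter of vitamin C/protein) and each pair with both constraints tight.
spinach only: max(235/26, 6/3) = 9.038 servings → $9.04.
sweet potato only: max(235/26, 6/2) = 9.038 servings → $3.16.
kale only: max(235/59, 6/2) = 3.983 servings → $4.38.
broccoli only: max(235/99, 6/3) = 2.374 servings → $1.31.
spinach + sweet potato with both targets exact would need a negative amount; discard.
spinach + kale: intersection lies outside the first quadrant.
spinach + broccoli: intersection lies outside the first quadrant.
sweet potato + kale: intersection lies outside the first quadrant.
sweet potato + broccoli: intersection lies outside the first quadrant.
kale + broccoli with both targets exact would need a negative amount; discard.
So the least-cost plan costs $1.31.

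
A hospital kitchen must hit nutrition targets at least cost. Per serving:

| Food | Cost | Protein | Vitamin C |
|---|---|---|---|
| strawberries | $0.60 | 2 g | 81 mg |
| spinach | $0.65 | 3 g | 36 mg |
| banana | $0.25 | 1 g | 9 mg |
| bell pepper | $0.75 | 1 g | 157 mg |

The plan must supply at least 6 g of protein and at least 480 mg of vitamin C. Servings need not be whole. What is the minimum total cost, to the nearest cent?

$2.72

An LP optimum is at a vertex; with two nutrient constraints at most two foods are used. Check each candidate.
strawberries only: max(6/2, 480/81) = 5.926 servings → $3.56.
spinach only: max(6/3, 480/36) = 13.33 servings → $8.67.
banana only: max(6/1, 480/9) = 53.33 servings → $13.33.
bell pepper only: max(6/1, 480/157) = 6 servings → $4.50.
strawberries + spinach with both targets exact would need a negative amount; discard.
strawberries + banana: the both-tight solution has a negative serving — not a feasible corner.
strawberries + bell pepper with both tight: 1.983 servings and 2.034 servings → $2.72.
spinach + banana: intersection lies outside the first quadrant.
spinach + bell pepper with both tight: 1.062 servings and 2.814 servings → $2.80.
banana + bell pepper with both tight: 3.122 servings and 2.878 servings → $2.94.
Cheapest feasible corner: $2.72.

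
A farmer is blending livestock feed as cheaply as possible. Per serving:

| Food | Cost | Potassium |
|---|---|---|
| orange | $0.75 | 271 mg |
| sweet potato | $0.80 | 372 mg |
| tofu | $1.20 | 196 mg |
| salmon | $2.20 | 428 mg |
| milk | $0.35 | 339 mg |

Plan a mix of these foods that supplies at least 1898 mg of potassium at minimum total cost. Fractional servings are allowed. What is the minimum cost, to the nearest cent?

$1.96

Cost per mg of potassium: milk $0.0010, sweet potato $0.0022, orange $0.0028, salmon $0.0051, tofu $0.0061.
With no serving limits, use only milk: 1898 mg / 339 mg = 5.599 servings × $0.35 = $1.96.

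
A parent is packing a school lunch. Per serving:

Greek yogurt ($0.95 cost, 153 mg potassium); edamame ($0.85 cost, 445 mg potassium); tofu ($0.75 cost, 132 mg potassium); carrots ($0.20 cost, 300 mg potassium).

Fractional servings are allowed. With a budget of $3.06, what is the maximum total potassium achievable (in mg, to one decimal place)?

Potassium per dollar: carrots 1500, edamame 523.5, tofu 176, Greek yogurt 161.1.
With no serving limits, spend the whole cost allowance on carrots: $3.06 / $0.20 × 300 mg = 4590.0 mg.

4590.0 mg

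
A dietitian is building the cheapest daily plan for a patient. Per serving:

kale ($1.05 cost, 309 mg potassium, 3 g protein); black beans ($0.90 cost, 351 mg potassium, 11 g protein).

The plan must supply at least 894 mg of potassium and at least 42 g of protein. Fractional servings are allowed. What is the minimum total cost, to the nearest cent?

$3.44

kale only: max(894/309, 42/3) = 14 servings → $14.70.
black beans only: max(894/351, 42/11) = 3.818 servings → $3.44.
kale + black beans: the both-tight solution has a negative serving — not a feasible corner.
Cheapest feasible corner: $3.44.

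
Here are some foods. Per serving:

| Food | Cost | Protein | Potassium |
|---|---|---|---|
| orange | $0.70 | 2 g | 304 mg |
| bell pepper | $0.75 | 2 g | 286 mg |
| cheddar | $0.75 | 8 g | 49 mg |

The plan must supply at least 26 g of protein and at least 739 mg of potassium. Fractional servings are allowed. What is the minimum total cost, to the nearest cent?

$3.46

orange only: max(26/2, 739/304) = 13 servings → $9.10.
bell pepper only: max(26/2, 739/286) = 13 servings → $9.75.
cheddar only: max(26/8, 739/49) = 15.08 servings → $11.31.
orange + bell pepper with both targets exact would need a negative amount; discard.
orange + cheddar with both tight: 1.987 servings and 2.753 servings → $3.46.
bell pepper + cheddar with both tight: 2.118 servings and 2.721 servings → $3.63.
The minimum over all feasible corners is $3.46.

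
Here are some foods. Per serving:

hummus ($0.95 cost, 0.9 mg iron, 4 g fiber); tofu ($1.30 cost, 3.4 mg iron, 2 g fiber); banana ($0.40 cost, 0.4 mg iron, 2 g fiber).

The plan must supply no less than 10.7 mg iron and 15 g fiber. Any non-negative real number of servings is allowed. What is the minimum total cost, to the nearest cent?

$5.31

Compare the cost at each extreme point of the feasible region.
hummus only: max(10.7/0.9, 15/4) = 11.89 servings → $11.29.
tofu only: max(10.7/3.4, 15/2) = 7.5 servings → $9.75.
banana only: max(10.7/0.4, 15/2) = 26.75 servings → $10.70.
hummus + tofu with both tight: 2.508 servings and 2.483 servings → $5.61.
hummus + banana with both targets exact would need a negative amount; discard.
tofu + banana with both tight: 2.567 servings and 4.933 servings → $5.31.
So the least-cost plan costs $5.31.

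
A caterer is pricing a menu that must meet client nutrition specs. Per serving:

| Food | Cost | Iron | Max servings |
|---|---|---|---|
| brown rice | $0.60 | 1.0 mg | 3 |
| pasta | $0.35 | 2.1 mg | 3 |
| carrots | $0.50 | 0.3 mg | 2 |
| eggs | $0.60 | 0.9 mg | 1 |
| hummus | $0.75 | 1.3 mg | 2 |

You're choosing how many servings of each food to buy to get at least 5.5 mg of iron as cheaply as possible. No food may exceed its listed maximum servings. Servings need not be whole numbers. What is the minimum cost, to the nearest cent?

$0.92

Cost per mg of iron: pasta $0.1667, hummus $0.5769, brown rice $0.6000, eggs $0.6667, carrots $1.6667.
Take 2.619 servings of pasta: +5.5 mg iron for $0.92 (total $0.92, still need 0.0 mg).
Greedy by cheapest-per-mg is optimal for a single linear constraint, so the minimum cost is $0.92.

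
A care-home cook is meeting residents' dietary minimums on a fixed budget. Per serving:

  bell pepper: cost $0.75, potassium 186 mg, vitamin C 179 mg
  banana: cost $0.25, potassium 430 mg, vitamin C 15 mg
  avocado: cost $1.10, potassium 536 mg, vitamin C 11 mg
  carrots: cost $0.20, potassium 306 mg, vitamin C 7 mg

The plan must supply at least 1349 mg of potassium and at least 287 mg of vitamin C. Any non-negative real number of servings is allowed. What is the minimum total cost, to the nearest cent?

$1.68

Compare the cost at each extreme point of the feasible region.
bell pepper only: max(1349/186, 287/179) = 7.253 servings → $5.44.
banana only: max(1349/430, 287/15) = 19.13 servings → $4.78.
avocado only: max(1349/536, 287/11) = 26.09 servings → $28.70.
carrots only: max(1349/306, 287/7) = 41 servings → $8.20.
bell pepper + banana with both tight: 1.391 servings and 2.536 servings → $1.68.
bell pepper + avocado with both tight: 1.48 servings and 2.003 servings → $3.31.
bell pepper + carrots with both tight: 1.466 servings and 3.518 servings → $1.80.
banana + avocado: the both-tight solution has a negative serving — not a feasible corner.
banana + carrots with both targets exact would need a negative amount; discard.
avocado + carrots: intersection lies outside the first quadrant.
Cheapest feasible corner: $1.68.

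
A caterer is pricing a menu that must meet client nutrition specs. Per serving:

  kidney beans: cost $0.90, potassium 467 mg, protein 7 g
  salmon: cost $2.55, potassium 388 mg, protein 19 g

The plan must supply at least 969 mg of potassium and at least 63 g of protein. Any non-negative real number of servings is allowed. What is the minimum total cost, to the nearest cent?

Check every corner: each single food scaled to meet both minima, and each pair solved so both constraints bind.
kidney beans only: max(969/467, 63/7) = 9 servings → $8.10.
salmon only: max(969/388, 63/19) = 3.316 servings → $8.46.
kidney beans + salmon: intersection lies outside the first quadrant.
So the least-cost plan costs $8.10.

$8.10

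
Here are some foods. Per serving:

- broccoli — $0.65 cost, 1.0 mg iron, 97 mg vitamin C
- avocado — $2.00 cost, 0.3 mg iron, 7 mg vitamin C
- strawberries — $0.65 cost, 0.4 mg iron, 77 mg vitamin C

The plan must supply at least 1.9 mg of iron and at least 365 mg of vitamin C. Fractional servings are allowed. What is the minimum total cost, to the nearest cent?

$2.45

This is a tiny linear program; its minimum lies at a vertex of the feasible set. List the vertices and price them.
broccoli only: max(1.9/1.0, 365/97) = 3.763 servings → $2.45.
avocado only: max(1.9/0.3, 365/7) = 52.14 servings → $104.29.
strawberries only: max(1.9/0.4, 365/77) = 4.75 servings → $3.09.
broccoli + avocado: the both-tight solution has a negative serving — not a feasible corner.
broccoli + strawberries with both tight: 0.007853 servings and 4.73 servings → $3.08.
avocado + strawberries with both tight: 0.01478 servings and 4.739 servings → $3.11.
So the least-cost plan costs $2.45.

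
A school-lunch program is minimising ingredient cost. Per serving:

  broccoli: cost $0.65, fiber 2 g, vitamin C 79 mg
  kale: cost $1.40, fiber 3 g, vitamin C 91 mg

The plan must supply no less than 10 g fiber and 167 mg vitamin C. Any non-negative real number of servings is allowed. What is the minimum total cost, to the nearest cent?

Two binding constraints pin down two serving amounts, so the optimal mix uses at most two foods. The candidates are each food alone (scaled to the tighter of fiber/vitamin C) and each pair with both constraints tight.
broccoli only: max(10/2, 167/79) = 5 servings → $3.25.
kale only: max(10/3, 167/91) = 3.333 servings → $4.67.
broccoli + kale with both targets exact would need a negative amount; discard.
So the least-cost plan costs $3.25.

$3.25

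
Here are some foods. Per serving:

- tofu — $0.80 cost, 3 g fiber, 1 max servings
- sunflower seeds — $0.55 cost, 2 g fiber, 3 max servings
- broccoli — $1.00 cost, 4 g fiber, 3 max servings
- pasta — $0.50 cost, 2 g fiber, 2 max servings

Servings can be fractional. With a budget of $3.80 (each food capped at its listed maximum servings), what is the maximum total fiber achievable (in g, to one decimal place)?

Fiber per dollar: broccoli 4, pasta 4, tofu 3.75, sunflower seeds 3.636.
Take 3 servings of broccoli: spends $3.00, +12.0 g fiber (running total 12.0 g).
Take 1.6 servings of pasta: spends $0.80, +3.2 g fiber (running total 15.2 g).
Filling greedily by fiber-per-dollar is optimal for one linear limit, giving 15.2 g.

15.2 g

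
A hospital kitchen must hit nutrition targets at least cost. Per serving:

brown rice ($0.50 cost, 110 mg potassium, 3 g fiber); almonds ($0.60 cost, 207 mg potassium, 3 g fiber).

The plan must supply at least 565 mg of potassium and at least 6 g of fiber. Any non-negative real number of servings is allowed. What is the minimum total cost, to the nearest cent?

$1.64

brown rice only: max(565/110, 6/3) = 5.136 servings → $2.57.
almonds only: max(565/207, 6/3) = 2.729 servings → $1.64.
brown rice + almonds: the both-tight solution has a negative serving — not a feasible corner.
The minimum over all feasible corners is $1.64.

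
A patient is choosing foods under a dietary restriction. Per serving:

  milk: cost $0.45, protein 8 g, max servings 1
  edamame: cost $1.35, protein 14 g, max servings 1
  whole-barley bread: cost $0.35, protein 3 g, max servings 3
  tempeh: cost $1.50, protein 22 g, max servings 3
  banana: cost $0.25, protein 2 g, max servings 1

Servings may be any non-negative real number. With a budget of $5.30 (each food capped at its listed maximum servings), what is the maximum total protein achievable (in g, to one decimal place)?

Protein per dollar: milk 17.78, tempeh 14.67, edamame 10.37, whole-barley bread 8.571, banana 8.
Take 1 serving of milk: spends $0.45, +8.0 g protein (running total 8.0 g).
Take 3 servings of tempeh: spends $4.50, +66.0 g protein (running total 74.0 g).
Take 0.2593 servings of edamame: spends $0.35, +3.6 g protein (running total 77.6 g).
Greedy by best ratio exhausts the cost allowance optimally: 77.6 g.

77.6 g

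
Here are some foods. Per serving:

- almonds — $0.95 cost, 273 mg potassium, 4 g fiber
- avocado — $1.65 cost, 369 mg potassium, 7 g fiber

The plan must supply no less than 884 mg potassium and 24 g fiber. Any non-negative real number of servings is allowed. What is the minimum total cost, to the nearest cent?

$5.66

Compare the cost at each extreme point of the feasible region.
almonds only: max(884/273, 24/4) = 6 servings → $5.70.
avocado only: max(884/369, 24/7) = 3.429 servings → $5.66.
almonds + avocado with both targets exact would need a negative amount; discard.
The minimum over all feasible corners is $5.66.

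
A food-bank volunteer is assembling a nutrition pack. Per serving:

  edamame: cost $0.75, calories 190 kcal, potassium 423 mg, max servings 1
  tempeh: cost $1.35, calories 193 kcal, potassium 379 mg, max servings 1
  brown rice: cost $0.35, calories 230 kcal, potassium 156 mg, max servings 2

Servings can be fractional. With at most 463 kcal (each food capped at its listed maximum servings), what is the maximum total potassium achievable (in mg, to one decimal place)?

856.3 mg

Potassium per kcal: edamame 2.226, tempeh 1.964, brown rice 0.6783.
Take 1 serving of edamame: uses 190 kcal, +423.0 mg potassium (running total 423.0 mg).
Take 1 serving of tempeh: uses 193 kcal, +379.0 mg potassium (running total 802.0 mg).
Take 0.3478 servings of brown rice: uses 80 kcal, +54.3 mg potassium (running total 856.3 mg).
Greedy by best ratio exhausts the calories allowance optimally: 856.3 mg.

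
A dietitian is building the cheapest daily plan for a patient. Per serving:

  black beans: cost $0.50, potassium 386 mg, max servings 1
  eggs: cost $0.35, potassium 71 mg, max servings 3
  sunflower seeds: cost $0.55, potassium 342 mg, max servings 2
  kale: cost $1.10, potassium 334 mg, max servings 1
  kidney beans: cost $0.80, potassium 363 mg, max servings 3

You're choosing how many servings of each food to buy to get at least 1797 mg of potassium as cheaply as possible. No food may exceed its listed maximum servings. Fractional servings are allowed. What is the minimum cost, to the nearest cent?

$3.20

Cost per mg of potassium: black beans $0.0013, sunflower seeds $0.0016, kidney beans $0.0022, kale $0.0033, eggs $0.0049.
Take 1 serving of black beans: +386.0 mg potassium for $0.50 (total $0.50, still need 1411.0 mg).
Take 2 servings of sunflower seeds: +684.0 mg potassium for $1.10 (total $1.60, still need 727.0 mg).
Take 2.003 servings of kidney beans: +727.0 mg potassium for $1.60 (total $3.20, still need 0.0 mg).
Filling from the cheapest source first is optimal under one linear minimum: $3.20.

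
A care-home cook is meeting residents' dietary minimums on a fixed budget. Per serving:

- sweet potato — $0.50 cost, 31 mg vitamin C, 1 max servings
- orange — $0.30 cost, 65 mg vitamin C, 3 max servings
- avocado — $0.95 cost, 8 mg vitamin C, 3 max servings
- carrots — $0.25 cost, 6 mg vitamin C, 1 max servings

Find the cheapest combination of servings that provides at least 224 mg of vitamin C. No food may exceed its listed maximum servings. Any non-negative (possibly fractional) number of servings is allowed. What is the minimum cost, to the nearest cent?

$1.37

Cost per mg of vitamin C: orange $0.0046, sweet potato $0.0161, carrots $0.0417, avocado $0.1187.
Take 3 servings of orange: +195.0 mg vitamin C for $0.90 (total $0.90, still need 29.0 mg).
Take 0.9355 servings of sweet potato: +29.0 mg vitamin C for $0.47 (total $1.37, still need 0.0 mg).
Filling from the cheapest source first is optimal under one linear minimum: $1.37.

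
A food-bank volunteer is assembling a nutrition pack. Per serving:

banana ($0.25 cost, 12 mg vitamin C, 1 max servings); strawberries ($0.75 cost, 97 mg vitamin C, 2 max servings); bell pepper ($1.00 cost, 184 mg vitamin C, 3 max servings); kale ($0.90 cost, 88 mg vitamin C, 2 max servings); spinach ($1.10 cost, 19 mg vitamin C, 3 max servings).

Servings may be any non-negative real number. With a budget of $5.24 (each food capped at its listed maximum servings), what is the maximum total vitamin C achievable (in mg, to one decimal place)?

Vitamin C per dollar: bell pepper 184, strawberries 129.3, kale 97.78, banana 48, spinach 17.27.
Take 3 servings of bell pepper: spends $3.00, +552.0 mg vitamin C (running total 552.0 mg).
Take 2 servings of strawberries: spends $1.50, +194.0 mg vitamin C (running total 746.0 mg).
Take 0.8222 servings of kale: spends $0.74, +72.4 mg vitamin C (running total 818.4 mg).
Filling greedily by vitamin C-per-dollar is optimal for one linear limit, giving 818.4 mg.

818.4 mg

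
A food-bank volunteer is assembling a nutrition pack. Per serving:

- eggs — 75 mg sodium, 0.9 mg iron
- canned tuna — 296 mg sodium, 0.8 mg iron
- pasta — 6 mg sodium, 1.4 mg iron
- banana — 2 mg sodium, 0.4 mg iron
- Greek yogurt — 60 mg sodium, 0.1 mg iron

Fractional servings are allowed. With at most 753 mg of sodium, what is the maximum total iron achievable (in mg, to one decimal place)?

Iron per mg sodium: pasta 0.2333, banana 0.2, eggs 0.012, canned tuna 0.002703, Greek yogurt 0.001667.
With no serving limits, spend the whole sodium allowance on pasta: 753 mg / 6 mg × 1.4 mg = 175.7 mg.

175.7 mg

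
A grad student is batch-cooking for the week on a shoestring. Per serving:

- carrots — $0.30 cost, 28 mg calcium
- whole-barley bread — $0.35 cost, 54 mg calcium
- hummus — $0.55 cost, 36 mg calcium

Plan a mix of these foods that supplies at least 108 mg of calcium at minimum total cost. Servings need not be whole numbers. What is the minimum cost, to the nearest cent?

Cost per mg of calcium: whole-barley bread $0.0065, carrots $0.0107, hummus $0.0153.
With no serving limits, use only whole-barley bread: 108 mg / 54 mg = 2 servings × $0.35 = $0.70.

$0.70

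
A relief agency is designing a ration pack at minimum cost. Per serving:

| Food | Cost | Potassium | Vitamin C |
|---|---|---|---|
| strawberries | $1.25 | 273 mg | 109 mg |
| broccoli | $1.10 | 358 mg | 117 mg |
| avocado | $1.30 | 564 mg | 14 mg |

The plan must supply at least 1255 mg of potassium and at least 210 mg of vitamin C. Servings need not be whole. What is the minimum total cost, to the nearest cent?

Minimising a linear cost over {potassium ≥ 1255, vitamin C ≥ 210, servings ≥ 0} — the optimum is at a vertex, using one or two foods.
strawberries only: max(1255/273, 210/109) = 4.597 servings → $5.75.
broccoli only: max(1255/358, 210/117) = 3.506 servings → $3.86.
avocado only: max(1255/564, 210/14) = 15 servings → $19.50.
strawberries + broccoli with both targets exact would need a negative amount; discard.
strawberries + avocado with both tight: 1.75 servings and 1.378 servings → $3.98.
broccoli + avocado with both tight: 1.654 servings and 1.175 servings → $3.35.
So the least-cost plan costs $3.35.

$3.35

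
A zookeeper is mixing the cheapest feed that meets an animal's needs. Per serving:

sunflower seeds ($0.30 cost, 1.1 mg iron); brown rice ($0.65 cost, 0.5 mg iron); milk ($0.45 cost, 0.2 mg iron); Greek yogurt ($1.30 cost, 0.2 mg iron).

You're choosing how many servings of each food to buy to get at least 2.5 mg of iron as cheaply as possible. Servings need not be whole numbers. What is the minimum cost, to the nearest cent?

$0.68

Cost per mg of iron: sunflower seeds $0.2727, brown rice $1.3000, milk $2.2500, Greek yogurt $6.5000.
With no serving limits, use only sunflower seeds: 2.5 mg / 1.1 mg = 2.273 servings × $0.30 = $0.68.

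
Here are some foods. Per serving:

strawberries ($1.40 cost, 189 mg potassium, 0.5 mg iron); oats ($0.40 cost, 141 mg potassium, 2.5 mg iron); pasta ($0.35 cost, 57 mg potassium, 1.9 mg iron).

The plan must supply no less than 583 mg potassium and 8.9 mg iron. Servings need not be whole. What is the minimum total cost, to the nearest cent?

Compare the cost at each extreme point of the feasible region.
strawberries only: max(583/189, 8.9/0.5) = 17.8 servings → $24.92.
oats only: max(583/141, 8.9/2.5) = 4.135 servings → $1.65.
pasta only: max(583/57, 8.9/1.9) = 10.23 servings → $3.58.
strawberries + oats with both tight: 0.504 servings and 3.459 servings → $2.09.
strawberries + pasta with both tight: 1.816 servings and 4.206 servings → $4.01.
oats + pasta: intersection lies outside the first quadrant.
The minimum over all feasible corners is $1.65.

$1.65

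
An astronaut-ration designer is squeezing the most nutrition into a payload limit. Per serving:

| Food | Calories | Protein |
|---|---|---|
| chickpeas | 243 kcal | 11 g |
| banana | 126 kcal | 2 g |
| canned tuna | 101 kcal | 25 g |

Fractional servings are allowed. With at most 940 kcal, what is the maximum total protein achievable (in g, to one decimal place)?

Protein per kcal: canned tuna 0.2475, chickpeas 0.04527, banana 0.01587.
With no serving limits, spend the whole calories allowance on canned tuna: 940 kcal / 101 kcal × 25 g = 232.7 g.

232.7 g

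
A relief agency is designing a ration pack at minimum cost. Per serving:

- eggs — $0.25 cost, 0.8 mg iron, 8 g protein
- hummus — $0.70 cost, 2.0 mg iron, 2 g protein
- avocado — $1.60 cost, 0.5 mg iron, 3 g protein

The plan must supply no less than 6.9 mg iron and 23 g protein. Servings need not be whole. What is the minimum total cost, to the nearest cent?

Two binding constraints pin down two serving amounts, so the optimal mix uses at most two foods. The candidates are each food alone (scaled to the tighter of iron/protein) and each pair with both constraints tight.
eggs only: max(6.9/0.8, 23/8) = 8.625 servings → $2.16.
hummus only: max(6.9/2.0, 23/2) = 11.5 servings → $8.05.
avocado only: max(6.9/0.5, 23/3) = 13.8 servings → $22.08.
eggs + hummus with both tight: 2.236 servings and 2.556 servings → $2.35.
eggs + avocado: intersection lies outside the first quadrant.
hummus + avocado with both tight: 1.84 servings and 6.44 servings → $11.59.
The minimum over all feasible corners is $2.16.

$2.16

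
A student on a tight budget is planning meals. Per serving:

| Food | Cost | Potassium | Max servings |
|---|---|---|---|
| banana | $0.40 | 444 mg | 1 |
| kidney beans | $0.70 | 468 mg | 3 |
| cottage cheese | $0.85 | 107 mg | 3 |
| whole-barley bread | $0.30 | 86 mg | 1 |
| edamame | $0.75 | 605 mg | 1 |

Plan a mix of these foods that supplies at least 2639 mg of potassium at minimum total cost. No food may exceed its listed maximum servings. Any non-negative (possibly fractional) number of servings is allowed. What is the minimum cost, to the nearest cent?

$4.34

Cost per mg of potassium: banana $0.0009, edamame $0.0012, kidney beans $0.0015, whole-barley bread $0.0035, cottage cheese $0.0079.
Take 1 serving of banana: +444.0 mg potassium for $0.40 (total $0.40, still need 2195.0 mg).
Take 1 serving of edamame: +605.0 mg potassium for $0.75 (total $1.15, still need 1590.0 mg).
Take 3 servings of kidney beans: +1404.0 mg potassium for $2.10 (total $3.25, still need 186.0 mg).
Take 1 serving of whole-barley bread: +86.0 mg potassium for $0.30 (total $3.55, still need 100.0 mg).
Take 0.9346 servings of cottage cheese: +100.0 mg potassium for $0.79 (total $4.34, still need 0.0 mg).
Greedy by cheapest-per-mg is optimal for a single linear constraint, so the minimum cost is $4.34.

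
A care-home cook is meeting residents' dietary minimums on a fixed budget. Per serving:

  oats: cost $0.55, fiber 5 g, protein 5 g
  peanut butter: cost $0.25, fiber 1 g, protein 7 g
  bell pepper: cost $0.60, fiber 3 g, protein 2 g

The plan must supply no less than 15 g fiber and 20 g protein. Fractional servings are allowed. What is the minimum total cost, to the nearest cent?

$1.77

Two binding constraints pin down two serving amounts, so the optimal mix uses at most two foods. The candidates are each food alone (scaled to the tighter of fiber/protein) and each pair with both constraints tight.
oats only: max(15/5, 20/5) = 4 servings → $2.20.
peanut butter only: max(15/1, 20/7) = 15 servings → $3.75.
bell pepper only: max(15/3, 20/2) = 10 servings → $6.00.
oats + peanut butter with both tight: 2.833 servings and 0.8333 servings → $1.77.
oats + bell pepper with both targets exact would need a negative amount; discard.
peanut butter + bell pepper with both tight: 1.579 servings and 4.474 servings → $3.08.
Cheapest feasible corner: $1.77.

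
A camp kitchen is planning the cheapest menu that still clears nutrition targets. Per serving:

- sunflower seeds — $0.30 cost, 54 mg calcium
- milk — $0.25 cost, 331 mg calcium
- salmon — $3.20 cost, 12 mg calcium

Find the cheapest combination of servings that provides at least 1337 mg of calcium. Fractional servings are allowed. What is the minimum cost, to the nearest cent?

Cost per mg of calcium: milk $0.0008, sunflower seeds $0.0056, salmon $0.2667.
With no serving limits, use only milk: 1337 mg / 331 mg = 4.039 servings × $0.25 = $1.01.

$1.01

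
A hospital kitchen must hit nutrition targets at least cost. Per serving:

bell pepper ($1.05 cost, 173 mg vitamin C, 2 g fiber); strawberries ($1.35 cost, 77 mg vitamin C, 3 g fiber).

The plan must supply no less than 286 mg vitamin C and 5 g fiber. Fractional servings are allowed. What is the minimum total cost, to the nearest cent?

$2.44

Check every corner: each single food scaled to meet both minima, and each pair solved so both constraints bind.
bell pepper only: max(286/173, 5/2) = 2.5 servings → $2.62.
strawberries only: max(286/77, 5/3) = 3.714 servings → $5.01.
bell pepper + strawberries with both tight: 1.296 servings and 0.8027 servings → $2.44.
Cheapest feasible corner: $2.44.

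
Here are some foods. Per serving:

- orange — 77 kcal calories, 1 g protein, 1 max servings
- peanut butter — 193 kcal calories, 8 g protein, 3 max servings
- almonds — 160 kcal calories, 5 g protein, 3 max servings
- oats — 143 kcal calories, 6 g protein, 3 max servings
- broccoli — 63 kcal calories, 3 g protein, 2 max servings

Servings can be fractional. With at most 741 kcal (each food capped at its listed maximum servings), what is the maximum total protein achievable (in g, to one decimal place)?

31.7 g

Protein per kcal: broccoli 0.04762, oats 0.04196, peanut butter 0.04145, almonds 0.03125, orange 0.01299.
Take 2 servings of broccoli: uses 126 kcal, +6.0 g protein (running total 6.0 g).
Take 3 servings of oats: uses 429 kcal, +18.0 g protein (running total 24.0 g).
Take 0.9637 servings of peanut butter: uses 186 kcal, +7.7 g protein (running total 31.7 g).
Greedy by best ratio exhausts the calories allowance optimally: 31.7 g.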